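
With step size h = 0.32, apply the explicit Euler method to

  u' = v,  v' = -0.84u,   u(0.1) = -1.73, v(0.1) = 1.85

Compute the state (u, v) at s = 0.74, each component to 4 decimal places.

Euler on (u,v): u_{n+1} = u_n + h·u', v_{n+1} = v_n + h·v'.
0.100000: (-1.730000, 1.850000); f=(1.850000, 1.453200) → (-1.138000, 2.315024)
0.420000: (-1.138000, 2.315024); f=(2.315024, 0.955920) → (-0.397192, 2.620918)
(u(0.74), v(0.74)) ≈ (-0.3972, 2.6209)

-0.3972, 2.6209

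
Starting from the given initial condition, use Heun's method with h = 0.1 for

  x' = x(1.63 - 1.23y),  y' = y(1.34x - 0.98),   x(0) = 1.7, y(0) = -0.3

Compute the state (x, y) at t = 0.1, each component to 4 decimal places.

Heun on (x,y): k1 = f(t_n, state_n); k2 = f(t_n + h, state_n + h·k1); state_{n+1} = state_n + (h/2)·(k1 + k2).
0.000000: (1.700000, -0.300000)
  k1 = (3.398300, -0.389400)
  predictor → (2.039830, -0.338940)
  k2 = (4.175320, -0.594288)
  → (2.078681, -0.349184)
(x(0.1), y(0.1)) ≈ (2.0787, -0.3492)

2.0787, -0.3492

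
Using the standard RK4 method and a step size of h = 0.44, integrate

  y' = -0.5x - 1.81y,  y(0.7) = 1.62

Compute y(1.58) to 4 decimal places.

0.0574

RK4: k1 = f(x_n, y_n); k2 = f(x_n + h/2, y_n + (h/2)·k1); k3 = f(x_n + h/2, y_n + (h/2)·k2); k4 = f(x_n + h, y_n + h·k3); y_{n+1} = y_n + (h/6)·(k1 + 2k2 + 2k3 + k4).
x=0.700000, y=1.620000:
  k1 = f(0.700000, 1.620000) = -3.282200
  k2 = f(0.920000, 0.897916) = -2.085228
  k3 = f(0.920000, 1.161250) = -2.561862
  k4 = f(1.140000, 0.492781) = -1.461933
  y ← 1.620000 + (0.44/6)·(k1 + 2k2 + 2k3 + k4) = 0.590524
x=1.140000, y=0.590524:
  k1 = f(1.140000, 0.590524) = -1.638848
  k2 = f(1.360000, 0.229977) = -1.096259
  k3 = f(1.360000, 0.349347) = -1.312318
  k4 = f(1.580000, 0.013104) = -0.813718
  y ← 0.590524 + (0.44/6)·(k1 + 2k2 + 2k3 + k4) = 0.057411
y(1.58) ≈ 0.0574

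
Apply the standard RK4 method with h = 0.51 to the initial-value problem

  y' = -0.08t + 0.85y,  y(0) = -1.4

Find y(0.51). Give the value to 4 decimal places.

RK4: k1 = f(t_n, y_n); k2 = f(t_n + h/2, y_n + (h/2)·k1); k3 = f(t_n + h/2, y_n + (h/2)·k2); k4 = f(t_n + h, y_n + h·k3); y_{n+1} = y_n + (h/6)·(k1 + 2k2 + 2k3 + k4).
t=0.000000, y=-1.400000:
  k1 = f(0.000000, -1.400000) = -1.190000
  k2 = f(0.255000, -1.703450) = -1.468332
  k3 = f(0.255000, -1.774425) = -1.528661
  k4 = f(0.510000, -2.179617) = -1.893475
  y ← -1.400000 + (0.51/6)·(k1 + 2k2 + 2k3 + k4) = -2.171584
y(0.51) ≈ -2.1716

-2.1716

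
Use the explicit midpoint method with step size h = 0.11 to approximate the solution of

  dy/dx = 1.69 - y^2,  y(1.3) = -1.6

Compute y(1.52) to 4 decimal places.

Midpoint: k1 = f(x_n, y_n); k2 = f(x_n + h/2, y_n + (h/2)·k1); y_{n+1} = y_n + h·k2.
x=1.300000, y=-1.600000:
  k1 = f(1.300000, -1.600000) = -0.870000
  k2 = f(1.355000, -1.647850) = -1.025410
  y ← -1.600000 + 0.11·(-1.025410) = -1.712795
x=1.410000, y=-1.712795:
  k1 = f(1.410000, -1.712795) = -1.243667
  k2 = f(1.465000, -1.781197) = -1.482662
  y ← -1.712795 + 0.11·(-1.482662) = -1.875888
y(1.52) ≈ -1.8759

-1.8759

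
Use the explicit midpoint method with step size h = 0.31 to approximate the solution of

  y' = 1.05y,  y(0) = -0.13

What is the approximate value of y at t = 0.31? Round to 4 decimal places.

Midpoint: k1 = f(t_n, y_n); k2 = f(t_n + h/2, y_n + (h/2)·k1); y_{n+1} = y_n + h·k2.
t=0.000000, y=-0.130000:
  k1 = f(0.000000, -0.130000) = -0.136500
  k2 = f(0.155000, -0.151158) = -0.158715
  y ← -0.130000 + 0.31·(-0.158715) = -0.179202
y(0.31) ≈ -0.1792

-0.1792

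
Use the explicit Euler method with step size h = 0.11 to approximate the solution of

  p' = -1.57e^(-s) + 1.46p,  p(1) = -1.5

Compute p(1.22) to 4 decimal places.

-2.1511

Euler: p_{n+1} = p_n + h·f(s_n, p_n).
s=1.000000, p=-1.500000: f=-2.767571 → p ← -1.500000 + 0.11·(-2.767571) = -1.804433
s=1.110000, p=-1.804433: f=-3.151879 → p ← -1.804433 + 0.11·(-3.151879) = -2.151140
p(1.22) ≈ -2.1511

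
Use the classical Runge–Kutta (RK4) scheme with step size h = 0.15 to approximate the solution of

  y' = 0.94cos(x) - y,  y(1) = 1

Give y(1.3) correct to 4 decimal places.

0.8383

RK4: k1 = f(x_n, y_n); k2 = f(x_n + h/2, y_n + (h/2)·k1); k3 = f(x_n + h/2, y_n + (h/2)·k2); k4 = f(x_n + h, y_n + h·k3); y_{n+1} = y_n + (h/6)·(k1 + 2k2 + 2k3 + k4).
x=1.000000, y=1.000000:
  k1 = f(1.000000, 1.000000) = -0.492116
  k2 = f(1.075000, 0.963091) = -0.515903
  k3 = f(1.075000, 0.961307) = -0.514119
  k4 = f(1.150000, 0.922882) = -0.538904
  y ← 1.000000 + (0.15/6)·(k1 + 2k2 + 2k3 + k4) = 0.922723
x=1.150000, y=0.922723:
  k1 = f(1.150000, 0.922723) = -0.538745
  k2 = f(1.225000, 0.882318) = -0.563708
  k3 = f(1.225000, 0.880445) = -0.561836
  k4 = f(1.300000, 0.838448) = -0.586999
  y ← 0.922723 + (0.15/6)·(k1 + 2k2 + 2k3 + k4) = 0.838303
y(1.3) ≈ 0.8383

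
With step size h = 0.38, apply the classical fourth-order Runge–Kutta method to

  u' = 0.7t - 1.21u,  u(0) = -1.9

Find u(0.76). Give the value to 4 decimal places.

-0.6056

RK4: k1 = f(t_n, u_n); k2 = f(t_n + h/2, u_n + (h/2)·k1); k3 = f(t_n + h/2, u_n + (h/2)·k2); k4 = f(t_n + h, u_n + h·k3); u_{n+1} = u_n + (h/6)·(k1 + 2k2 + 2k3 + k4).
t=0.000000, u=-1.900000:
  k1 = f(0.000000, -1.900000) = 2.299000
  k2 = f(0.190000, -1.463190) = 1.903460
  k3 = f(0.190000, -1.538343) = 1.994395
  k4 = f(0.380000, -1.142130) = 1.647977
  u ← -1.900000 + (0.38/6)·(k1 + 2k2 + 2k3 + k4) = -1.156297
t=0.380000, u=-1.156297:
  k1 = f(0.380000, -1.156297) = 1.665119
  k2 = f(0.570000, -0.839924) = 1.415308
  k3 = f(0.570000, -0.887388) = 1.472739
  k4 = f(0.760000, -0.596656) = 1.253953
  u ← -1.156297 + (0.38/6)·(k1 + 2k2 + 2k3 + k4) = -0.605603
u(0.76) ≈ -0.6056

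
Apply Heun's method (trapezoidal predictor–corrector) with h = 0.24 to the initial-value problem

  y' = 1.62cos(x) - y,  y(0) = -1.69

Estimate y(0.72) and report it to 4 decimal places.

Heun: k1 = f(x_n, y_n); k2 = f(x_n + h, y_n + h·k1); y_{n+1} = y_n + (h/2)·(k1 + k2).
x=0.000000, y=-1.690000:
  k1 = f(0.000000, -1.690000) = 3.310000
  k2 = f(0.240000, -0.895600) = 2.469168
  y ← -1.690000 + (0.24/2)·(3.310000 + 2.469168) = -0.996500
x=0.240000, y=-0.996500:
  k1 = f(0.240000, -0.996500) = 2.570067
  k2 = f(0.480000, -0.379684) = 1.816615
  y ← -0.996500 + (0.24/2)·(2.570067 + 1.816615) = -0.470098
x=0.480000, y=-0.470098:
  k1 = f(0.480000, -0.470098) = 1.907030
  k2 = f(0.720000, -0.012411) = 1.230336
  y ← -0.470098 + (0.24/2)·(1.907030 + 1.230336) = -0.093614
y(0.72) ≈ -0.0936

-0.0936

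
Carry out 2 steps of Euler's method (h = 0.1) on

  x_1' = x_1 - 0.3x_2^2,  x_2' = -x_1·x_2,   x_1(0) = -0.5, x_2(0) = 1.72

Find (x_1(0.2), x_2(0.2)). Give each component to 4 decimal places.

-0.8005, 1.9214

Euler on (x_1,x_2): x_1_{n+1} = x_1_n + h·x_1', x_2_{n+1} = x_2_n + h·x_2'.
0.000000: (-0.500000, 1.720000); f=(-1.387520, 0.860000) → (-0.638752, 1.806000)
0.100000: (-0.638752, 1.806000); f=(-1.617243, 1.153586) → (-0.800476, 1.921359)
(x_1(0.2), x_2(0.2)) ≈ (-0.8005, 1.9214)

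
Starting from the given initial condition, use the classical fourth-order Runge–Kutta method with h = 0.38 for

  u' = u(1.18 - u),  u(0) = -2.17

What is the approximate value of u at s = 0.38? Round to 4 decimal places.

-25.5785

RK4: k1 = f(s_n, u_n); k2 = f(s_n + h/2, u_n + (h/2)·k1); k3 = f(s_n + h/2, u_n + (h/2)·k2); k4 = f(s_n + h, u_n + h·k3); u_{n+1} = u_n + (h/6)·(k1 + 2k2 + 2k3 + k4).
s=0.000000, u=-2.170000:
  k1 = f(0.000000, -2.170000) = -7.269500
  k2 = f(0.190000, -3.551205) = -16.801479
  k3 = f(0.190000, -5.362281) = -35.081549
  k4 = f(0.380000, -15.500989) = -258.571813
  u ← -2.170000 + (0.38/6)·(k1 + 2k2 + 2k3 + k4) = -25.578467
u(0.38) ≈ -25.5785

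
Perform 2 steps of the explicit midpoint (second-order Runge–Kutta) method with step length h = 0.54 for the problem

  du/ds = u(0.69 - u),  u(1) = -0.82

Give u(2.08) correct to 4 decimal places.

Midpoint: k1 = f(s_n, u_n); k2 = f(s_n + h/2, u_n + (h/2)·k1); u_{n+1} = u_n + h·k2.
s=1.000000, u=-0.820000:
  k1 = f(1.000000, -0.820000) = -1.238200
  k2 = f(1.270000, -1.154314) = -2.128917
  u ← -0.820000 + 0.54·(-2.128917) = -1.969615
s=1.540000, u=-1.969615:
  k1 = f(1.540000, -1.969615) = -5.238420
  k2 = f(1.810000, -3.383989) = -13.786332
  u ← -1.969615 + 0.54·(-13.786332) = -9.414235
u(2.08) ≈ -9.4142

-9.4142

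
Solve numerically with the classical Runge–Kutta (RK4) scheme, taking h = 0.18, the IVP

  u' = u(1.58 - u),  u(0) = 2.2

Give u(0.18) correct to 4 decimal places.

2.0053

RK4: k1 = f(x_n, u_n); k2 = f(x_n + h/2, u_n + (h/2)·k1); k3 = f(x_n + h/2, u_n + (h/2)·k2); k4 = f(x_n + h, u_n + h·k3); u_{n+1} = u_n + (h/6)·(k1 + 2k2 + 2k3 + k4).
x=0.000000, u=2.200000:
  k1 = f(0.000000, 2.200000) = -1.364000
  k2 = f(0.090000, 2.077240) = -1.032887
  k3 = f(0.090000, 2.107040) = -1.110495
  k4 = f(0.180000, 2.000111) = -0.840268
  u ← 2.200000 + (0.18/6)·(k1 + 2k2 + 2k3 + k4) = 2.005269
u(0.18) ≈ 2.0053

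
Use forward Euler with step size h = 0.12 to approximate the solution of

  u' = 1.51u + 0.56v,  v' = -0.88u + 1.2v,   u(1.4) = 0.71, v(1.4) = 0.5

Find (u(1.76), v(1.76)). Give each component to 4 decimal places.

1.2885, 0.4328

Euler on (u,v): u_{n+1} = u_n + h·u', v_{n+1} = v_n + h·v'.
1.400000: (0.710000, 0.500000); f=(1.352100, -0.024800) → (0.872252, 0.497024)
1.520000: (0.872252, 0.497024); f=(1.595434, -0.171153) → (1.063704, 0.476486)
1.640000: (1.063704, 0.476486); f=(1.873025, -0.364277) → (1.288467, 0.432772)
(u(1.76), v(1.76)) ≈ (1.2885, 0.4328)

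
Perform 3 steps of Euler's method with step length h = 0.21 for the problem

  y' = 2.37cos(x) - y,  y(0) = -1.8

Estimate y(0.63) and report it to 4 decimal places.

0.2621

Euler: y_{n+1} = y_n + h·f(x_n, y_n).
x=0.000000, y=-1.800000: f=4.170000 → y ← -1.800000 + 0.21·4.170000 = -0.924300
x=0.210000, y=-0.924300: f=3.242233 → y ← -0.924300 + 0.21·3.242233 = -0.243431
x=0.420000, y=-0.243431: f=2.407452 → y ← -0.243431 + 0.21·2.407452 = 0.262134
y(0.63) ≈ 0.2621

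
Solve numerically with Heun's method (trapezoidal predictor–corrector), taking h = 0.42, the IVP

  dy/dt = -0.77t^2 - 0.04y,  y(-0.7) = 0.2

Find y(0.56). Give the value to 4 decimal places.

Heun: k1 = f(t_n, y_n); k2 = f(t_n + h, y_n + h·k1); y_{n+1} = y_n + (h/2)·(k1 + k2).
t=-0.700000, y=0.200000:
  k1 = f(-0.700000, 0.200000) = -0.385300
  k2 = f(-0.280000, 0.038174) = -0.061895
  y ← 0.200000 + (0.42/2)·(-0.385300 + (-0.061895)) = 0.106089
t=-0.280000, y=0.106089:
  k1 = f(-0.280000, 0.106089) = -0.064612
  k2 = f(0.140000, 0.078952) = -0.018250
  y ← 0.106089 + (0.42/2)·(-0.064612 + (-0.018250)) = 0.088688
t=0.140000, y=0.088688:
  k1 = f(0.140000, 0.088688) = -0.018640
  k2 = f(0.560000, 0.080860) = -0.244706
  y ← 0.088688 + (0.42/2)·(-0.018640 + (-0.244706)) = 0.033385
y(0.56) ≈ 0.0334

0.0334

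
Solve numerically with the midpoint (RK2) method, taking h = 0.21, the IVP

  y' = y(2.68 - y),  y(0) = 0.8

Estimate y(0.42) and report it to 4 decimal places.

1.5235

Midpoint: k1 = f(x_n, y_n); k2 = f(x_n + h/2, y_n + (h/2)·k1); y_{n+1} = y_n + h·k2.
x=0.000000, y=0.800000:
  k1 = f(0.000000, 0.800000) = 1.504000
  k2 = f(0.105000, 0.957920) = 1.649615
  y ← 0.800000 + 0.21·1.649615 = 1.146419
x=0.210000, y=1.146419:
  k1 = f(0.210000, 1.146419) = 1.758126
  k2 = f(0.315000, 1.331022) = 1.795519
  y ← 1.146419 + 0.21·1.795519 = 1.523478
y(0.42) ≈ 1.5235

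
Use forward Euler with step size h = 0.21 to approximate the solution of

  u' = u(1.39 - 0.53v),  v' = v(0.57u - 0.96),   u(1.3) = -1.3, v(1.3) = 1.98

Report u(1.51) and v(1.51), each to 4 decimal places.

-1.3930, 1.2727

Euler on (u,v): u_{n+1} = u_n + h·u', v_{n+1} = v_n + h·v'.
1.300000: (-1.300000, 1.980000); f=(-0.442780, -3.367980) → (-1.392984, 1.272724)
(u(1.51), v(1.51)) ≈ (-1.3930, 1.2727)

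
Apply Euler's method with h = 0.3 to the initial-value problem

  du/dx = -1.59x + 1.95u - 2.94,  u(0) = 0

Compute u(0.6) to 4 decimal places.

Euler: u_{n+1} = u_n + h·f(x_n, u_n).
x=0.000000, u=0.000000: f=-2.940000 → u ← 0.000000 + 0.3·(-2.940000) = -0.882000
x=0.300000, u=-0.882000: f=-5.136900 → u ← -0.882000 + 0.3·(-5.136900) = -2.423070
u(0.6) ≈ -2.4231

-2.4231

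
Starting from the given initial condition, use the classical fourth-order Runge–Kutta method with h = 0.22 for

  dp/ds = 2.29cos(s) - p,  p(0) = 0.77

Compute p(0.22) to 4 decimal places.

1.0663

RK4: k1 = f(s_n, p_n); k2 = f(s_n + h/2, p_n + (h/2)·k1); k3 = f(s_n + h/2, p_n + (h/2)·k2); k4 = f(s_n + h, p_n + h·k3); p_{n+1} = p_n + (h/6)·(k1 + 2k2 + 2k3 + k4).
s=0.000000, p=0.770000:
  k1 = f(0.000000, 0.770000) = 1.520000
  k2 = f(0.110000, 0.937200) = 1.338959
  k3 = f(0.110000, 0.917286) = 1.358874
  k4 = f(0.220000, 1.068952) = 1.165853
  p ← 0.770000 + (0.22/6)·(k1 + 2k2 + 2k3 + k4) = 1.066322
p(0.22) ≈ 1.0663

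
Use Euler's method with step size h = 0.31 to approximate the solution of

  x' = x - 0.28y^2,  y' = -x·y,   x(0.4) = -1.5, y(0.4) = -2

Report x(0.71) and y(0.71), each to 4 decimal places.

Euler on (x,y): x_{n+1} = x_n + h·x', y_{n+1} = y_n + h·y'.
0.400000: (-1.500000, -2.000000); f=(-2.620000, -3.000000) → (-2.312200, -2.930000)
(x(0.71), y(0.71)) ≈ (-2.3122, -2.9300)

-2.3122, -2.9300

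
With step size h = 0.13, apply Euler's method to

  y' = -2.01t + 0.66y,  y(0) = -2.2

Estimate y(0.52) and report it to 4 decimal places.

-3.2736

Euler: y_{n+1} = y_n + h·f(t_n, y_n).
t=0.000000, y=-2.200000: f=-1.452000 → y ← -2.200000 + 0.13·(-1.452000) = -2.388760
t=0.130000, y=-2.388760: f=-1.837882 → y ← -2.388760 + 0.13·(-1.837882) = -2.627685
t=0.260000, y=-2.627685: f=-2.256872 → y ← -2.627685 + 0.13·(-2.256872) = -2.921078
t=0.390000, y=-2.921078: f=-2.711811 → y ← -2.921078 + 0.13·(-2.711811) = -3.273613
y(0.52) ≈ -3.2736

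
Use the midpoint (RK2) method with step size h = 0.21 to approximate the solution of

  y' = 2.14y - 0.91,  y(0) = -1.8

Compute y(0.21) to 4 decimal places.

-3.0247

Midpoint: k1 = f(s_n, y_n); k2 = f(s_n + h/2, y_n + (h/2)·k1); y_{n+1} = y_n + h·k2.
s=0.000000, y=-1.800000:
  k1 = f(0.000000, -1.800000) = -4.762000
  k2 = f(0.105000, -2.300010) = -5.832021
  y ← -1.800000 + 0.21·(-5.832021) = -3.024724
y(0.21) ≈ -3.0247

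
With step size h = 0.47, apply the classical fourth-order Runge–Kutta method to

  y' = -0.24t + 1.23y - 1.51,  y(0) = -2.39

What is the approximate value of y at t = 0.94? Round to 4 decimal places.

-10.4227

RK4: k1 = f(t_n, y_n); k2 = f(t_n + h/2, y_n + (h/2)·k1); k3 = f(t_n + h/2, y_n + (h/2)·k2); k4 = f(t_n + h, y_n + h·k3); y_{n+1} = y_n + (h/6)·(k1 + 2k2 + 2k3 + k4).
t=0.000000, y=-2.390000:
  k1 = f(0.000000, -2.390000) = -4.449700
  k2 = f(0.235000, -3.435679) = -5.792286
  k3 = f(0.235000, -3.751187) = -6.180360
  k4 = f(0.470000, -5.294769) = -8.135366
  y ← -2.390000 + (0.47/6)·(k1 + 2k2 + 2k3 + k4) = -5.251545
t=0.470000, y=-5.251545:
  k1 = f(0.470000, -5.251545) = -8.082200
  k2 = f(0.705000, -7.150862) = -10.474760
  k3 = f(0.705000, -7.713113) = -11.166329
  k4 = f(0.940000, -10.499720) = -14.650255
  y ← -5.251545 + (0.47/6)·(k1 + 2k2 + 2k3 + k4) = -10.422691
y(0.94) ≈ -10.4227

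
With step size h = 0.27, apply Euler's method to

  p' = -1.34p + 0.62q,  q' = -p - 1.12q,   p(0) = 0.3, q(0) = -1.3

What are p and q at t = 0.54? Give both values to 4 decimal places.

Euler on (p,q): p_{n+1} = p_n + h·p', q_{n+1} = q_n + h·q'.
0.000000: (0.300000, -1.300000); f=(-1.208000, 1.156000) → (-0.026160, -0.987880)
0.270000: (-0.026160, -0.987880); f=(-0.577431, 1.132586) → (-0.182066, -0.682082)
(p(0.54), q(0.54)) ≈ (-0.1821, -0.6821)

-0.1821, -0.6821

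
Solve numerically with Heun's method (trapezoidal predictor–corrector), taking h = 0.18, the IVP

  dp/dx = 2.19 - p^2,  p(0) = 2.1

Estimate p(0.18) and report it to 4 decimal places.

1.8371

Heun: k1 = f(x_n, p_n); k2 = f(x_n + h, p_n + h·k1); p_{n+1} = p_n + (h/2)·(k1 + k2).
x=0.000000, p=2.100000:
  k1 = f(0.000000, 2.100000) = -2.220000
  k2 = f(0.180000, 1.700400) = -0.701360
  p ← 2.100000 + (0.18/2)·(-2.220000 + (-0.701360)) = 1.837078
p(0.18) ≈ 1.8371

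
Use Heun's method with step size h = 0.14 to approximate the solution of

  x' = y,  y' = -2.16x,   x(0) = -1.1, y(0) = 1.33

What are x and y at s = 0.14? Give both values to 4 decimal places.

-0.8905, 1.6345

Heun on (x,y): k1 = f(s_n, state_n); k2 = f(s_n + h, state_n + h·k1); state_{n+1} = state_n + (h/2)·(k1 + k2).
0.000000: (-1.100000, 1.330000)
  k1 = (1.330000, 2.376000)
  predictor → (-0.913800, 1.662640)
  k2 = (1.662640, 1.973808)
  → (-0.890515, 1.634487)
(x(0.14), y(0.14)) ≈ (-0.8905, 1.6345)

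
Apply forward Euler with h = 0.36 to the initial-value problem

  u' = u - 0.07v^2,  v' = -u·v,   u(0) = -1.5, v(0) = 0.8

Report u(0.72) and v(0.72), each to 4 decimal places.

-2.8346, 2.1439

Euler on (u,v): u_{n+1} = u_n + h·u', v_{n+1} = v_n + h·v'.
0.000000: (-1.500000, 0.800000); f=(-1.544800, 1.200000) → (-2.056128, 1.232000)
0.360000: (-2.056128, 1.232000); f=(-2.162376, 2.533150) → (-2.834583, 2.143934)
(u(0.72), v(0.72)) ≈ (-2.8346, 2.1439)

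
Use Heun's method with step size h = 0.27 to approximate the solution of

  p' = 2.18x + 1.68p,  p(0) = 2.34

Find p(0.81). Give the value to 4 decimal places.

9.9126

Heun: k1 = f(x_n, p_n); k2 = f(x_n + h, p_n + h·k1); p_{n+1} = p_n + (h/2)·(k1 + k2).
x=0.000000, p=2.340000:
  k1 = f(0.000000, 2.340000) = 3.931200
  k2 = f(0.270000, 3.401424) = 6.302992
  p ← 2.340000 + (0.27/2)·(3.931200 + 6.302992) = 3.721616
x=0.270000, p=3.721616:
  k1 = f(0.270000, 3.721616) = 6.840915
  k2 = f(0.540000, 5.568663) = 10.532554
  p ← 3.721616 + (0.27/2)·(6.840915 + 10.532554) = 6.067034
x=0.540000, p=6.067034:
  k1 = f(0.540000, 6.067034) = 11.369817
  k2 = f(0.810000, 9.136885) = 17.115767
  p ← 6.067034 + (0.27/2)·(11.369817 + 17.115767) = 9.912588
p(0.81) ≈ 9.9126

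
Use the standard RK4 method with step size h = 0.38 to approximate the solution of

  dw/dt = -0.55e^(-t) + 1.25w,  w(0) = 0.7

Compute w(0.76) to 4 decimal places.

1.2918

RK4: k1 = f(t_n, w_n); k2 = f(t_n + h/2, w_n + (h/2)·k1); k3 = f(t_n + h/2, w_n + (h/2)·k2); k4 = f(t_n + h, w_n + h·k3); w_{n+1} = w_n + (h/6)·(k1 + 2k2 + 2k3 + k4).
t=0.000000, w=0.700000:
  k1 = f(0.000000, 0.700000) = 0.325000
  k2 = f(0.190000, 0.761750) = 0.497360
  k3 = f(0.190000, 0.794498) = 0.538295
  k4 = f(0.380000, 0.904552) = 0.754567
  w ← 0.700000 + (0.38/6)·(k1 + 2k2 + 2k3 + k4) = 0.899556
t=0.380000, w=0.899556:
  k1 = f(0.380000, 0.899556) = 0.748321
  k2 = f(0.570000, 1.041737) = 0.991132
  k3 = f(0.570000, 1.087871) = 1.048799
  k4 = f(0.760000, 1.298099) = 1.365408
  w ← 0.899556 + (0.38/6)·(k1 + 2k2 + 2k3 + k4) = 1.291816
w(0.76) ≈ 1.2918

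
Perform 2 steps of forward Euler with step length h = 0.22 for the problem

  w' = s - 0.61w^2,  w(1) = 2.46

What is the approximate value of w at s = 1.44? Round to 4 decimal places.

Euler: w_{n+1} = w_n + h·f(s_n, w_n).
s=1.000000, w=2.460000: f=-2.691476 → w ← 2.460000 + 0.22·(-2.691476) = 1.867875
s=1.220000, w=1.867875: f=-0.908264 → w ← 1.867875 + 0.22·(-0.908264) = 1.668057
w(1.44) ≈ 1.6681

1.6681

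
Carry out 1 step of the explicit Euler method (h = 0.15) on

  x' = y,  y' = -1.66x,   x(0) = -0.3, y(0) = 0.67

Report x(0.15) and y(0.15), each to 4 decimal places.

Euler on (x,y): x_{n+1} = x_n + h·x', y_{n+1} = y_n + h·y'.
0.000000: (-0.300000, 0.670000); f=(0.670000, 0.498000) → (-0.199500, 0.744700)
(x(0.15), y(0.15)) ≈ (-0.1995, 0.7447)

-0.1995, 0.7447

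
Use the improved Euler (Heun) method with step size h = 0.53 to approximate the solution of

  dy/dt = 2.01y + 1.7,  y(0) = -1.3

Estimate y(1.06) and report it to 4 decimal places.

-3.9942

Heun: k1 = f(t_n, y_n); k2 = f(t_n + h, y_n + h·k1); y_{n+1} = y_n + (h/2)·(k1 + k2).
t=0.000000, y=-1.300000:
  k1 = f(0.000000, -1.300000) = -0.913000
  k2 = f(0.530000, -1.783890) = -1.885619
  y ← -1.300000 + (0.53/2)·(-0.913000 + (-1.885619)) = -2.041634
t=0.530000, y=-2.041634:
  k1 = f(0.530000, -2.041634) = -2.403684
  k2 = f(1.060000, -3.315587) = -4.964329
  y ← -2.041634 + (0.53/2)·(-2.403684 + (-4.964329)) = -3.994158
y(1.06) ≈ -3.9942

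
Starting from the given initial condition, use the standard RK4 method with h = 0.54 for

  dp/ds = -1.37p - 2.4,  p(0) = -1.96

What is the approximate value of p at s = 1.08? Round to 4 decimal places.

-1.7996

RK4: k1 = f(s_n, p_n); k2 = f(s_n + h/2, p_n + (h/2)·k1); k3 = f(s_n + h/2, p_n + (h/2)·k2); k4 = f(s_n + h, p_n + h·k3); p_{n+1} = p_n + (h/6)·(k1 + 2k2 + 2k3 + k4).
s=0.000000, p=-1.960000:
  k1 = f(0.000000, -1.960000) = 0.285200
  k2 = f(0.270000, -1.882996) = 0.179705
  k3 = f(0.270000, -1.911480) = 0.218727
  k4 = f(0.540000, -1.841887) = 0.123386
  p ← -1.960000 + (0.54/6)·(k1 + 2k2 + 2k3 + k4) = -1.851510
s=0.540000, p=-1.851510:
  k1 = f(0.540000, -1.851510) = 0.136568
  k2 = f(0.810000, -1.814636) = 0.086052
  k3 = f(0.810000, -1.828276) = 0.104738
  k4 = f(1.080000, -1.794951) = 0.059083
  p ← -1.851510 + (0.54/6)·(k1 + 2k2 + 2k3 + k4) = -1.799559
p(1.08) ≈ -1.7996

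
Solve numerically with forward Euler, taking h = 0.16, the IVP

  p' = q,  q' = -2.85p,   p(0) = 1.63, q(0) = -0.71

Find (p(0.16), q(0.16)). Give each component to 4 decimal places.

Euler on (p,q): p_{n+1} = p_n + h·p', q_{n+1} = q_n + h·q'.
0.000000: (1.630000, -0.710000); f=(-0.710000, -4.645500) → (1.516400, -1.453280)
(p(0.16), q(0.16)) ≈ (1.5164, -1.4533)

1.5164, -1.4533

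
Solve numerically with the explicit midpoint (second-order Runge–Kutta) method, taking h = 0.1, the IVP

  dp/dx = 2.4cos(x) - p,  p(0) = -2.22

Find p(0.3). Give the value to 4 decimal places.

-1.0343

Midpoint: k1 = f(x_n, p_n); k2 = f(x_n + h/2, p_n + (h/2)·k1); p_{n+1} = p_n + h·k2.
x=0.000000, p=-2.220000:
  k1 = f(0.000000, -2.220000) = 4.620000
  k2 = f(0.050000, -1.989000) = 4.386001
  p ← -2.220000 + 0.1·4.386001 = -1.781400
x=0.100000, p=-1.781400:
  k1 = f(0.100000, -1.781400) = 4.169410
  k2 = f(0.150000, -1.572929) = 3.945980
  p ← -1.781400 + 0.1·3.945980 = -1.386802
x=0.200000, p=-1.386802:
  k1 = f(0.200000, -1.386802) = 3.738962
  k2 = f(0.250000, -1.199854) = 3.525244
  p ← -1.386802 + 0.1·3.525244 = -1.034278
p(0.3) ≈ -1.0343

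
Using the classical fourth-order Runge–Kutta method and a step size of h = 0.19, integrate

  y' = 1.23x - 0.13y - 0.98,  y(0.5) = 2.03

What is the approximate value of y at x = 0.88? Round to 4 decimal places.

1.8842

RK4: k1 = f(x_n, y_n); k2 = f(x_n + h/2, y_n + (h/2)·k1); k3 = f(x_n + h/2, y_n + (h/2)·k2); k4 = f(x_n + h, y_n + h·k3); y_{n+1} = y_n + (h/6)·(k1 + 2k2 + 2k3 + k4).
x=0.500000, y=2.030000:
  k1 = f(0.500000, 2.030000) = -0.628900
  k2 = f(0.595000, 1.970254) = -0.504283
  k3 = f(0.595000, 1.982093) = -0.505822
  k4 = f(0.690000, 1.933894) = -0.382706
  y ← 2.030000 + (0.19/6)·(k1 + 2k2 + 2k3 + k4) = 1.933992
x=0.690000, y=1.933992:
  k1 = f(0.690000, 1.933992) = -0.382719
  k2 = f(0.785000, 1.897634) = -0.261142
  k3 = f(0.785000, 1.909184) = -0.262644
  k4 = f(0.880000, 1.884090) = -0.142532
  y ← 1.933992 + (0.19/6)·(k1 + 2k2 + 2k3 + k4) = 1.884186
y(0.88) ≈ 1.8842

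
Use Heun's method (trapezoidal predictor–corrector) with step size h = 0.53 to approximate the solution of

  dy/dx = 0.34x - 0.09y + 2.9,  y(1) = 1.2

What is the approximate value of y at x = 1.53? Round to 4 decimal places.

Heun: k1 = f(x_n, y_n); k2 = f(x_n + h, y_n + h·k1); y_{n+1} = y_n + (h/2)·(k1 + k2).
x=1.000000, y=1.200000:
  k1 = f(1.000000, 1.200000) = 3.132000
  k2 = f(1.530000, 2.859960) = 3.162804
  y ← 1.200000 + (0.53/2)·(3.132000 + 3.162804) = 2.868123
y(1.53) ≈ 2.8681

2.8681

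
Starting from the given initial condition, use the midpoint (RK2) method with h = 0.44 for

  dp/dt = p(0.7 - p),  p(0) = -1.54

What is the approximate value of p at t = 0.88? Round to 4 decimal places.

Midpoint: k1 = f(t_n, p_n); k2 = f(t_n + h/2, p_n + (h/2)·k1); p_{n+1} = p_n + h·k2.
t=0.000000, p=-1.540000:
  k1 = f(0.000000, -1.540000) = -3.449600
  k2 = f(0.220000, -2.298912) = -6.894235
  p ← -1.540000 + 0.44·(-6.894235) = -4.573463
t=0.440000, p=-4.573463:
  k1 = f(0.440000, -4.573463) = -24.117991
  k2 = f(0.660000, -9.879421) = -104.518560
  p ← -4.573463 + 0.44·(-104.518560) = -50.561630
p(0.88) ≈ -50.5616

-50.5616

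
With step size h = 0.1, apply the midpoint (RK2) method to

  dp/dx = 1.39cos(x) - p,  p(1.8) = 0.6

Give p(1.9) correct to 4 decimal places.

Midpoint: k1 = f(x_n, p_n); k2 = f(x_n + h/2, p_n + (h/2)·k1); p_{n+1} = p_n + h·k2.
x=1.800000, p=0.600000:
  k1 = f(1.800000, 0.600000) = -0.915811
  k2 = f(1.850000, 0.554209) = -0.937280
  p ← 0.600000 + 0.1·(-0.937280) = 0.506272
p(1.9) ≈ 0.5063

0.5063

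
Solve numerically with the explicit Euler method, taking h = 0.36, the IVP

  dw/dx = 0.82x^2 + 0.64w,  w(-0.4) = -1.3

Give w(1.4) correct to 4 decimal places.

-3.0237

Euler: w_{n+1} = w_n + h·f(x_n, w_n).
x=-0.400000, w=-1.300000: f=-0.700800 → w ← -1.300000 + 0.36·(-0.700800) = -1.552288
x=-0.040000, w=-1.552288: f=-0.992152 → w ← -1.552288 + 0.36·(-0.992152) = -1.909463
x=0.320000, w=-1.909463: f=-1.138088 → w ← -1.909463 + 0.36·(-1.138088) = -2.319175
x=0.680000, w=-2.319175: f=-1.105104 → w ← -2.319175 + 0.36·(-1.105104) = -2.717012
x=1.040000, w=-2.717012: f=-0.851976 → w ← -2.717012 + 0.36·(-0.851976) = -3.023723
w(1.4) ≈ -3.0237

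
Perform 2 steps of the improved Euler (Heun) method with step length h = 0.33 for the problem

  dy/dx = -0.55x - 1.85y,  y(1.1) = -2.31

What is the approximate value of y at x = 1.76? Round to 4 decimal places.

Heun: k1 = f(x_n, y_n); k2 = f(x_n + h, y_n + h·k1); y_{n+1} = y_n + (h/2)·(k1 + k2).
x=1.100000, y=-2.310000:
  k1 = f(1.100000, -2.310000) = 3.668500
  k2 = f(1.430000, -1.099395) = 1.247381
  y ← -2.310000 + (0.33/2)·(3.668500 + 1.247381) = -1.498880
x=1.430000, y=-1.498880:
  k1 = f(1.430000, -1.498880) = 1.986427
  k2 = f(1.760000, -0.843359) = 0.592213
  y ← -1.498880 + (0.33/2)·(1.986427 + 0.592213) = -1.073404
y(1.76) ≈ -1.0734

-1.0734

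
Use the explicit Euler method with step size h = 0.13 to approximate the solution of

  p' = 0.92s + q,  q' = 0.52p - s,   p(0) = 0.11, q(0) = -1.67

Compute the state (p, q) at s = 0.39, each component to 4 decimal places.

Euler on (p,q): p_{n+1} = p_n + h·p', q_{n+1} = q_n + h·q'.
0.000000: (0.110000, -1.670000); f=(-1.670000, 0.057200) → (-0.107100, -1.662564)
0.130000: (-0.107100, -1.662564); f=(-1.542964, -0.185692) → (-0.307685, -1.686704)
0.260000: (-0.307685, -1.686704); f=(-1.447504, -0.419996) → (-0.495861, -1.741303)
(p(0.39), q(0.39)) ≈ (-0.4959, -1.7413)

-0.4959, -1.7413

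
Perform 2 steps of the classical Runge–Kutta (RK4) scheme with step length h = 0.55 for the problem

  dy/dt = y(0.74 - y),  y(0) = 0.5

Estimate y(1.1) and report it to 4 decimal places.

0.6102

RK4: k1 = f(t_n, y_n); k2 = f(t_n + h/2, y_n + (h/2)·k1); k3 = f(t_n + h/2, y_n + (h/2)·k2); k4 = f(t_n + h, y_n + h·k3); y_{n+1} = y_n + (h/6)·(k1 + 2k2 + 2k3 + k4).
t=0.000000, y=0.500000:
  k1 = f(0.000000, 0.500000) = 0.120000
  k2 = f(0.275000, 0.533000) = 0.110331
  k3 = f(0.275000, 0.530341) = 0.111191
  k4 = f(0.550000, 0.561155) = 0.100360
  y ← 0.500000 + (0.55/6)·(k1 + 2k2 + 2k3 + k4) = 0.560812
t=0.550000, y=0.560812:
  k1 = f(0.550000, 0.560812) = 0.100491
  k2 = f(0.825000, 0.588447) = 0.089181
  k3 = f(0.825000, 0.585337) = 0.090530
  k4 = f(1.100000, 0.610604) = 0.079010
  y ← 0.560812 + (0.55/6)·(k1 + 2k2 + 2k3 + k4) = 0.610213
y(1.1) ≈ 0.6102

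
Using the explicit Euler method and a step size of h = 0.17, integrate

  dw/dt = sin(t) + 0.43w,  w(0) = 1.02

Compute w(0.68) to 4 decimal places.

1.5295

Euler: w_{n+1} = w_n + h·f(t_n, w_n).
t=0.000000, w=1.020000: f=0.438600 → w ← 1.020000 + 0.17·0.438600 = 1.094562
t=0.170000, w=1.094562: f=0.639844 → w ← 1.094562 + 0.17·0.639844 = 1.203335
t=0.340000, w=1.203335: f=0.850921 → w ← 1.203335 + 0.17·0.850921 = 1.347992
t=0.510000, w=1.347992: f=1.067814 → w ← 1.347992 + 0.17·1.067814 = 1.529520
w(0.68) ≈ 1.5295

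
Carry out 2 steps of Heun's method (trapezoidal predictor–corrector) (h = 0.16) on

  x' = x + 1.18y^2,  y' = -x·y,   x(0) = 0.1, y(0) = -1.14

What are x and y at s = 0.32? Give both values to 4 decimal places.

Heun on (x,y): k1 = f(s_n, state_n); k2 = f(s_n + h, state_n + h·k1); state_{n+1} = state_n + (h/2)·(k1 + k2).
0.000000: (0.100000, -1.140000)
  k1 = (1.633528, 0.114000)
  predictor → (0.361364, -1.121760)
  k2 = (1.846212, 0.405364)
  → (0.378379, -1.098451)
0.160000: (0.378379, -1.098451)
  k1 = (1.802160, 0.415631)
  predictor → (0.666725, -1.031950)
  k2 = (1.923331, 0.688027)
  → (0.676419, -1.010158)
(x(0.32), y(0.32)) ≈ (0.6764, -1.0102)

0.6764, -1.0102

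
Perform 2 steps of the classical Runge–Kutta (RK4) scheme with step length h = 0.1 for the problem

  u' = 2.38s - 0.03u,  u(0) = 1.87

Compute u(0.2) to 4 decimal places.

1.9063

RK4: k1 = f(s_n, u_n); k2 = f(s_n + h/2, u_n + (h/2)·k1); k3 = f(s_n + h/2, u_n + (h/2)·k2); k4 = f(s_n + h, u_n + h·k3); u_{n+1} = u_n + (h/6)·(k1 + 2k2 + 2k3 + k4).
s=0.000000, u=1.870000:
  k1 = f(0.000000, 1.870000) = -0.056100
  k2 = f(0.050000, 1.867195) = 0.062984
  k3 = f(0.050000, 1.873149) = 0.062806
  k4 = f(0.100000, 1.876281) = 0.181712
  u ← 1.870000 + (0.1/6)·(k1 + 2k2 + 2k3 + k4) = 1.876287
s=0.100000, u=1.876287:
  k1 = f(0.100000, 1.876287) = 0.181711
  k2 = f(0.150000, 1.885372) = 0.300439
  k3 = f(0.150000, 1.891308) = 0.300261
  k4 = f(0.200000, 1.906313) = 0.418811
  u ← 1.876287 + (0.1/6)·(k1 + 2k2 + 2k3 + k4) = 1.906319
u(0.2) ≈ 1.9063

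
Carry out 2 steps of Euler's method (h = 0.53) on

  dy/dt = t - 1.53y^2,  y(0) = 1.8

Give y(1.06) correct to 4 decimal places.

Euler: y_{n+1} = y_n + h·f(t_n, y_n).
t=0.000000, y=1.800000: f=-4.957200 → y ← 1.800000 + 0.53·(-4.957200) = -0.827316
t=0.530000, y=-0.827316: f=-0.517211 → y ← -0.827316 + 0.53·(-0.517211) = -1.101438
y(1.06) ≈ -1.1014

-1.1014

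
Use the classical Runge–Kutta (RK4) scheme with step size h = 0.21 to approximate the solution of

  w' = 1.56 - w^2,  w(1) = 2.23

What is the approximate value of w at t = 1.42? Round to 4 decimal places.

RK4: k1 = f(t_n, w_n); k2 = f(t_n + h/2, w_n + (h/2)·k1); k3 = f(t_n + h/2, w_n + (h/2)·k2); k4 = f(t_n + h, w_n + h·k3); w_{n+1} = w_n + (h/6)·(k1 + 2k2 + 2k3 + k4).
t=1.000000, w=2.230000:
  k1 = f(1.000000, 2.230000) = -3.412900
  k2 = f(1.105000, 1.871646) = -1.943057
  k3 = f(1.105000, 2.025979) = -2.544591
  k4 = f(1.210000, 1.695636) = -1.315181
  w ← 2.230000 + (0.21/6)·(k1 + 2k2 + 2k3 + k4) = 1.750382
t=1.210000, w=1.750382:
  k1 = f(1.210000, 1.750382) = -1.503836
  k2 = f(1.315000, 1.592479) = -0.975989
  k3 = f(1.315000, 1.647903) = -1.155584
  k4 = f(1.420000, 1.507709) = -0.713187
  w ← 1.750382 + (0.21/6)·(k1 + 2k2 + 2k3 + k4) = 1.523576
w(1.42) ≈ 1.5236

1.5236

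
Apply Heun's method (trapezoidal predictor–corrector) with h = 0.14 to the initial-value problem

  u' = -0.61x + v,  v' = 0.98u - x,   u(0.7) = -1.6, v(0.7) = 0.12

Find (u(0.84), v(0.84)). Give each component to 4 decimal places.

-1.6712, -0.2103

Heun on (u,v): k1 = f(x_n, state_n); k2 = f(x_n + h, state_n + h·k1); state_{n+1} = state_n + (h/2)·(k1 + k2).
0.700000: (-1.600000, 0.120000)
  k1 = (-0.307000, -2.268000)
  predictor → (-1.642980, -0.197520)
  k2 = (-0.709920, -2.450120)
  → (-1.671184, -0.210268)
(u(0.84), v(0.84)) ≈ (-1.6712, -0.2103)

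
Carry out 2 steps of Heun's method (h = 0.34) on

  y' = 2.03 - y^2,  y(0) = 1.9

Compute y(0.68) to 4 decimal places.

1.5426

Heun: k1 = f(x_n, y_n); k2 = f(x_n + h, y_n + h·k1); y_{n+1} = y_n + (h/2)·(k1 + k2).
x=0.000000, y=1.900000:
  k1 = f(0.000000, 1.900000) = -1.580000
  k2 = f(0.340000, 1.362800) = 0.172776
  y ← 1.900000 + (0.34/2)·(-1.580000 + 0.172776) = 1.660772
x=0.340000, y=1.660772:
  k1 = f(0.340000, 1.660772) = -0.728163
  k2 = f(0.680000, 1.413196) = 0.032876
  y ← 1.660772 + (0.34/2)·(-0.728163 + 0.032876) = 1.542573
y(0.68) ≈ 1.5426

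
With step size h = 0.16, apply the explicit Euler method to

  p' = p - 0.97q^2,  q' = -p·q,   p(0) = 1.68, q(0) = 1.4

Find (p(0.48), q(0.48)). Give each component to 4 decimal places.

Euler on (p,q): p_{n+1} = p_n + h·p', q_{n+1} = q_n + h·q'.
0.000000: (1.680000, 1.400000); f=(-0.221200, -2.352000) → (1.644608, 1.023680)
0.160000: (1.644608, 1.023680); f=(0.628125, -1.683552) → (1.745108, 0.754312)
0.320000: (1.745108, 0.754312); f=(1.193192, -1.316355) → (1.936019, 0.543695)
(p(0.48), q(0.48)) ≈ (1.9360, 0.5437)

1.9360, 0.5437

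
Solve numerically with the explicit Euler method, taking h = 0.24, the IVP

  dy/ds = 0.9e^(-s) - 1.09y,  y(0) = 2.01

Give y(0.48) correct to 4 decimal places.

Euler: y_{n+1} = y_n + h·f(s_n, y_n).
s=0.000000, y=2.010000: f=-1.290900 → y ← 2.010000 + 0.24·(-1.290900) = 1.700184
s=0.240000, y=1.700184: f=-1.145235 → y ← 1.700184 + 0.24·(-1.145235) = 1.425327
y(0.48) ≈ 1.4253

1.4253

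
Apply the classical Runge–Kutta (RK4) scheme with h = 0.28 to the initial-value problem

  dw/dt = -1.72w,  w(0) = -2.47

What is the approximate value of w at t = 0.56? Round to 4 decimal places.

-0.9433

RK4: k1 = f(t_n, w_n); k2 = f(t_n + h/2, w_n + (h/2)·k1); k3 = f(t_n + h/2, w_n + (h/2)·k2); k4 = f(t_n + h, w_n + h·k3); w_{n+1} = w_n + (h/6)·(k1 + 2k2 + 2k3 + k4).
t=0.000000, w=-2.470000:
  k1 = f(0.000000, -2.470000) = 4.248400
  k2 = f(0.140000, -1.875224) = 3.225385
  k3 = f(0.140000, -2.018446) = 3.471727
  k4 = f(0.280000, -1.497916) = 2.576416
  w ← -2.470000 + (0.28/6)·(k1 + 2k2 + 2k3 + k4) = -1.526445
t=0.280000, w=-1.526445:
  k1 = f(0.280000, -1.526445) = 2.625485
  k2 = f(0.420000, -1.158877) = 1.993268
  k3 = f(0.420000, -1.247387) = 2.145506
  k4 = f(0.560000, -0.925703) = 1.592209
  w ← -1.526445 + (0.28/6)·(k1 + 2k2 + 2k3 + k4) = -0.943333
w(0.56) ≈ -0.9433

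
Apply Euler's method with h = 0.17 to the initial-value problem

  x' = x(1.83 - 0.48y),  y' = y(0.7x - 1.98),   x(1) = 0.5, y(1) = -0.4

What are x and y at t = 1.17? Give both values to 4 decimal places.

0.6719, -0.2892

Euler on (x,y): x_{n+1} = x_n + h·x', y_{n+1} = y_n + h·y'.
1.000000: (0.500000, -0.400000); f=(1.011000, 0.652000) → (0.671870, -0.289160)
(x(1.17), y(1.17)) ≈ (0.6719, -0.2892)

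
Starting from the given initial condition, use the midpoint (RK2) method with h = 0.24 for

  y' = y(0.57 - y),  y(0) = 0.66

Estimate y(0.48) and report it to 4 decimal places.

Midpoint: k1 = f(x_n, y_n); k2 = f(x_n + h/2, y_n + (h/2)·k1); y_{n+1} = y_n + h·k2.
x=0.000000, y=0.660000:
  k1 = f(0.000000, 0.660000) = -0.059400
  k2 = f(0.120000, 0.652872) = -0.054105
  y ← 0.660000 + 0.24·(-0.054105) = 0.647015
x=0.240000, y=0.647015:
  k1 = f(0.240000, 0.647015) = -0.049830
  k2 = f(0.360000, 0.641035) = -0.045536
  y ← 0.647015 + 0.24·(-0.045536) = 0.636086
y(0.48) ≈ 0.6361

0.6361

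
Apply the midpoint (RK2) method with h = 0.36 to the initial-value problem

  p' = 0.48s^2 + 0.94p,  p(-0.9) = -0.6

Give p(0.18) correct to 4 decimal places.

-1.3664

Midpoint: k1 = f(s_n, p_n); k2 = f(s_n + h/2, p_n + (h/2)·k1); p_{n+1} = p_n + h·k2.
s=-0.900000, p=-0.600000:
  k1 = f(-0.900000, -0.600000) = -0.175200
  k2 = f(-0.720000, -0.631536) = -0.344812
  p ← -0.600000 + 0.36·(-0.344812) = -0.724132
s=-0.540000, p=-0.724132:
  k1 = f(-0.540000, -0.724132) = -0.540716
  k2 = f(-0.360000, -0.821461) = -0.709966
  p ← -0.724132 + 0.36·(-0.709966) = -0.979720
s=-0.180000, p=-0.979720:
  k1 = f(-0.180000, -0.979720) = -0.905385
  k2 = f(0.000000, -1.142689) = -1.074128
  p ← -0.979720 + 0.36·(-1.074128) = -1.366406
p(0.18) ≈ -1.3664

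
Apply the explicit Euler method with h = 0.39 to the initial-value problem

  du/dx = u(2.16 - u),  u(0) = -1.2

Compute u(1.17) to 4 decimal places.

Euler: u_{n+1} = u_n + h·f(x_n, u_n).
x=0.000000, u=-1.200000: f=-4.032000 → u ← -1.200000 + 0.39·(-4.032000) = -2.772480
x=0.390000, u=-2.772480: f=-13.675202 → u ← -2.772480 + 0.39·(-13.675202) = -8.105809
x=0.780000, u=-8.105809: f=-83.212684 → u ← -8.105809 + 0.39·(-83.212684) = -40.558756
u(1.17) ≈ -40.5588

-40.5588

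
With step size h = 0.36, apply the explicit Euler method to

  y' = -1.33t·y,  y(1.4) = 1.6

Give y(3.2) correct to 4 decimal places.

-0.0001

Euler: y_{n+1} = y_n + h·f(t_n, y_n).
t=1.400000, y=1.600000: f=-2.979200 → y ← 1.600000 + 0.36·(-2.979200) = 0.527488
t=1.760000, y=0.527488: f=-1.234744 → y ← 0.527488 + 0.36·(-1.234744) = 0.082980
t=2.120000, y=0.082980: f=-0.233971 → y ← 0.082980 + 0.36·(-0.233971) = -0.001249
t=2.480000, y=-0.001249: f=0.004121 → y ← -0.001249 + 0.36·0.004121 = 0.000234
t=2.840000, y=0.000234: f=-0.000884 → y ← 0.000234 + 0.36·(-0.000884) = -0.000084
y(3.2) ≈ -0.0001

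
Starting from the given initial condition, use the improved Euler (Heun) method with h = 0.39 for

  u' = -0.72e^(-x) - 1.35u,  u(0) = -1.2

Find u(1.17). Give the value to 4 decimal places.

Heun: k1 = f(x_n, u_n); k2 = f(x_n + h, u_n + h·k1); u_{n+1} = u_n + (h/2)·(k1 + k2).
x=0.000000, u=-1.200000:
  k1 = f(0.000000, -1.200000) = 0.900000
  k2 = f(0.390000, -0.849000) = 0.658669
  u ← -1.200000 + (0.39/2)·(0.900000 + 0.658669) = -0.896060
x=0.390000, u=-0.896060:
  k1 = f(0.390000, -0.896060) = 0.722199
  k2 = f(0.780000, -0.614402) = 0.499390
  u ← -0.896060 + (0.39/2)·(0.722199 + 0.499390) = -0.657850
x=0.780000, u=-0.657850:
  k1 = f(0.780000, -0.657850) = 0.558045
  k2 = f(1.170000, -0.440212) = 0.370822
  u ← -0.657850 + (0.39/2)·(0.558045 + 0.370822) = -0.476721
u(1.17) ≈ -0.4767

-0.4767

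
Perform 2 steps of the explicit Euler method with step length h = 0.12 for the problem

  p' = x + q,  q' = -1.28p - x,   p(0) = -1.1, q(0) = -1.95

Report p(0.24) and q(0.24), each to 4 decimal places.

Euler on (p,q): p_{n+1} = p_n + h·p', q_{n+1} = q_n + h·q'.
0.000000: (-1.100000, -1.950000); f=(-1.950000, 1.408000) → (-1.334000, -1.781040)
0.120000: (-1.334000, -1.781040); f=(-1.661040, 1.587520) → (-1.533325, -1.590538)
(p(0.24), q(0.24)) ≈ (-1.5333, -1.5905)

-1.5333, -1.5905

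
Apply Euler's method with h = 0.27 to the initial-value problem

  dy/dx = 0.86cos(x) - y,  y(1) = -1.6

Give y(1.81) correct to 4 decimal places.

-0.4982

Euler: y_{n+1} = y_n + h·f(x_n, y_n).
x=1.000000, y=-1.600000: f=2.064660 → y ← -1.600000 + 0.27·2.064660 = -1.042542
x=1.270000, y=-1.042542: f=1.297343 → y ← -1.042542 + 0.27·1.297343 = -0.692259
x=1.540000, y=-0.692259: f=0.718740 → y ← -0.692259 + 0.27·0.718740 = -0.498199
y(1.81) ≈ -0.4982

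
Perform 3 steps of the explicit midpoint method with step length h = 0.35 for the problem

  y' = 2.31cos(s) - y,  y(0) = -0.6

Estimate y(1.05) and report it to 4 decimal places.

Midpoint: k1 = f(s_n, y_n); k2 = f(s_n + h/2, y_n + (h/2)·k1); y_{n+1} = y_n + h·k2.
s=0.000000, y=-0.600000:
  k1 = f(0.000000, -0.600000) = 2.910000
  k2 = f(0.175000, -0.090750) = 2.365468
  y ← -0.600000 + 0.35·2.365468 = 0.227914
s=0.350000, y=0.227914:
  k1 = f(0.350000, 0.227914) = 1.942037
  k2 = f(0.525000, 0.567770) = 1.431128
  y ← 0.227914 + 0.35·1.431128 = 0.728809
s=0.700000, y=0.728809:
  k1 = f(0.700000, 0.728809) = 1.037977
  k2 = f(0.875000, 0.910455) = 0.570248
  y ← 0.728809 + 0.35·0.570248 = 0.928396
y(1.05) ≈ 0.9284

0.9284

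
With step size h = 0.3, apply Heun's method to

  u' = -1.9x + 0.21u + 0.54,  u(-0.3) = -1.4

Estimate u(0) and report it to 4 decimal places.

-1.2330

Heun: k1 = f(x_n, u_n); k2 = f(x_n + h, u_n + h·k1); u_{n+1} = u_n + (h/2)·(k1 + k2).
x=-0.300000, u=-1.400000:
  k1 = f(-0.300000, -1.400000) = 0.816000
  k2 = f(0.000000, -1.155200) = 0.297408
  u ← -1.400000 + (0.3/2)·(0.816000 + 0.297408) = -1.232989
u(0) ≈ -1.2330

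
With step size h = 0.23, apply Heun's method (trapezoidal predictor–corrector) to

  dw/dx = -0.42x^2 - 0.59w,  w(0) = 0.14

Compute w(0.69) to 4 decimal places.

Heun: k1 = f(x_n, w_n); k2 = f(x_n + h, w_n + h·k1); w_{n+1} = w_n + (h/2)·(k1 + k2).
x=0.000000, w=0.140000:
  k1 = f(0.000000, 0.140000) = -0.082600
  k2 = f(0.230000, 0.121002) = -0.093609
  w ← 0.140000 + (0.23/2)·(-0.082600 + (-0.093609)) = 0.119736
x=0.230000, w=0.119736:
  k1 = f(0.230000, 0.119736) = -0.092862
  k2 = f(0.460000, 0.098378) = -0.146915
  w ← 0.119736 + (0.23/2)·(-0.092862 + (-0.146915)) = 0.092162
x=0.460000, w=0.092162:
  k1 = f(0.460000, 0.092162) = -0.143247
  k2 = f(0.690000, 0.059215) = -0.234899
  w ← 0.092162 + (0.23/2)·(-0.143247 + (-0.234899)) = 0.048675
w(0.69) ≈ 0.0487

0.0487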